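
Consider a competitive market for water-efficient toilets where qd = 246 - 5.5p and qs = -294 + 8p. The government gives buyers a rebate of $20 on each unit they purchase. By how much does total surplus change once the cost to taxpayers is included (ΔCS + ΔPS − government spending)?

Net change in total surplus = -17600/27

Pre-subsidy: 246 - 5.5p = -294 + 8p gives p* = 40, q* = 26.
With the rebate, buyers effectively pay pb = ps − 20, where ps is the price sellers receive.
Demand in terms of ps becomes qd = 246 − 5.5(ps − 20) = 356 - 5.5ps. Setting this equal to supply: 356 - 5.5ps = -294 + 8ps, so ps = 1300/27.
Buyers pay pb = 1300/27 − 20 = 760/27; q' = -294 + 8·(1300/27) = 2462/27.
ΔCS = ½(26 + 2462/27)(40 − 760/27) = 506240/729; ΔPS = ½(26 + 2462/27)(1300/27 − 40) = 348040/729.
Government spending = 20 × 2462/27 = 49240/27.
Net change = 506240/729 + 348040/729 − 49240/27 = -17600/27. The loss equals the DWL triangle ½·20·1760/27.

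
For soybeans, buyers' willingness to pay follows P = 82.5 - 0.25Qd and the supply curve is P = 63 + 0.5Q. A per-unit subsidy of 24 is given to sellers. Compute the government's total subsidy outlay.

Pre-subsidy: 82.5 - 0.25Q = 63 + 0.5Q gives Q* = 26 and P* = 76.
With the subsidy, sellers receive Ps = Pb + 24 for each unit, where Pb is the price buyers pay.
On the curves, Pb = 82.5 - 0.25Q and Ps = 63 + 0.5Q; the wedge Ps − Pb = 24 gives 63 + 0.5Q − (82.5 - 0.25Q) = 24, so Q' = 58.
Then Pb = 82.5 − 0.25·58 = 68 and Ps = 63 + 0.5·58 = 92.
Government outlay = subsidy × quantity = 24 × 58 = 1392.

Government cost = 1392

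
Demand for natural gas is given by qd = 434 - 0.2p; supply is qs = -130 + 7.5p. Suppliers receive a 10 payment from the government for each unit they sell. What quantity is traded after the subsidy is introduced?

q' = 32440/77

Pre-subsidy: 434 - 0.2p = -130 + 7.5p gives p* = 5640/77, q* = 32290/77.
With the subsidy, sellers receive ps = pb + 10 for each unit, where pb is the price buyers pay.
Supply in terms of pb becomes qs = -130 + 7.5(pb + 10) = -55 + 7.5pb. Setting this equal to demand: 434 - 0.2pb = -55 + 7.5pb, so pb = 4890/77.
Sellers receive ps = 4890/77 + 10 = 5660/77; q' = 434 − 0.2·(4890/77) = 32440/77.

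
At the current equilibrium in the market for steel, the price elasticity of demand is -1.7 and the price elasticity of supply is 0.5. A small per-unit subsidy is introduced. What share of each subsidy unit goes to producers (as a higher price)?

Producer share = 17/22

For a small subsidy around the equilibrium, the benefit split depends on the relative slopes, which at a point are proportional to the elasticities.
Buyer share = εs/(εs + |εd|) = 0.5/(0.5 + 1.7) = 5/22; seller share = |εd|/(εs + |εd|) = 17/22.
So producers capture 17/22 of the subsidy.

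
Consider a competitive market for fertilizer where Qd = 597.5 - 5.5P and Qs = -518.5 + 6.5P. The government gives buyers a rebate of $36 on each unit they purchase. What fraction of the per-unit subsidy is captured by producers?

Producer share = 11/24

Pre-subsidy: 597.5 - 5.5P = -518.5 + 6.5P gives P* = 93, Q* = 86.
With the rebate, buyers effectively pay Pb = Ps − 36, where Ps is the price sellers receive.
Demand in terms of Ps becomes Qd = 597.5 − 5.5(Ps − 36) = 795.5 - 5.5Ps. Setting this equal to supply: 795.5 - 5.5Ps = -518.5 + 6.5Ps, so Ps = 109.5.
Buyers pay Pb = 109.5 − 36 = 73.5; Q' = -518.5 + 6.5·109.5 = 193.25.
Buyers' price falls by P* − Pb = 93 − 73.5 = 19.5; sellers' price rises by Ps − P* = 109.5 − 93 = 16.5.
So producers capture 16.5/36 = 11/24 of each unit of subsidy.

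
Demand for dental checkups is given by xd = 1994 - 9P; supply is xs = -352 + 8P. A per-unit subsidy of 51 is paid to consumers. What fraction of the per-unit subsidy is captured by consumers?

Pre-subsidy: 1994 - 9P = -352 + 8P gives P* = 138, x* = 752.
With the rebate, buyers effectively pay Pb = Ps − 51, where Ps is the price sellers receive.
Demand in terms of Ps becomes xd = 1994 − 9(Ps − 51) = 2453 - 9Ps. Setting this equal to supply: 2453 - 9Ps = -352 + 8Ps, so Ps = 165.
Buyers pay Pb = 165 − 51 = 114; x' = -352 + 8·165 = 968.
Buyers' price falls by P* − Pb = 138 − 114 = 24; sellers' price rises by Ps − P* = 165 − 138 = 27.
So consumers capture 24/51 = 8/17 of each unit of subsidy.

Consumer share = 8/17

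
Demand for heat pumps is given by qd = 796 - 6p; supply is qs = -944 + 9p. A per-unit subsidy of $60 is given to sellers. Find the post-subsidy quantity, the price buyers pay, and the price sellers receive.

Pre-subsidy: 796 - 6p = -944 + 9p gives p* = 116, q* = 100.
With the subsidy, sellers receive ps = pb + 60 for each unit, where pb is the price buyers pay.
Supply in terms of pb becomes qs = -944 + 9(pb + 60) = -404 + 9pb. Setting this equal to demand: 796 - 6pb = -404 + 9pb, so pb = 80.
Sellers receive ps = 80 + 60 = 140; q' = 796 − 6·80 = 316.

q' = 316; buyers pay $80; sellers receive $140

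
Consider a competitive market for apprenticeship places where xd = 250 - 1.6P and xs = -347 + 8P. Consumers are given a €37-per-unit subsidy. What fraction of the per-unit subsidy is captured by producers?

Producer share = 1/6

Pre-subsidy: 250 - 1.6P = -347 + 8P gives P* = 62.1875, x* = 150.5.
With the rebate, buyers effectively pay Pb = Ps − 37, where Ps is the price sellers receive.
Demand in terms of Ps becomes xd = 250 − 1.6(Ps − 37) = 309.2 - 1.6Ps. Setting this equal to supply: 309.2 - 1.6Ps = -347 + 8Ps, so Ps = 3281/48.
Buyers pay Pb = 3281/48 − 37 = 1505/48; x' = -347 + 8·(3281/48) = 1199/6.
Buyers' price falls by P* − Pb = 62.1875 − 1505/48 = 185/6; sellers' price rises by Ps − P* = 3281/48 − 62.1875 = 37/6.
So producers capture (37/6)/37 = 1/6 of each unit of subsidy.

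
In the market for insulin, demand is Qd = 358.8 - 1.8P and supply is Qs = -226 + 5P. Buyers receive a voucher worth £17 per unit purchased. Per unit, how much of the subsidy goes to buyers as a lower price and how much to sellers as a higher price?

Pre-subsidy: 358.8 - 1.8P = -226 + 5P gives P* = 86, Q* = 204.
With the rebate, buyers effectively pay Pb = Ps − 17, where Ps is the price sellers receive.
Demand in terms of Ps becomes Qd = 358.8 − 1.8(Ps − 17) = 389.4 - 1.8Ps. Setting this equal to supply: 389.4 - 1.8Ps = -226 + 5Ps, so Ps = 90.5.
Buyers pay Pb = 90.5 − 17 = 73.5; Q' = -226 + 5·90.5 = 226.5.
Buyers' price falls by P* − Pb = 86 − 73.5 = 12.5; sellers' price rises by Ps − P* = 90.5 − 86 = 4.5.

Buyers gain £12.5 per unit; sellers gain £4.5 per unit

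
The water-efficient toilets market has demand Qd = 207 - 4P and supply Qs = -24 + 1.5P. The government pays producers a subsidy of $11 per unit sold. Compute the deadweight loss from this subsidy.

Deadweight loss = $66

Pre-subsidy: 207 - 4P = -24 + 1.5P gives P* = 42, Q* = 39.
With the subsidy, sellers receive Ps = Pb + 11 for each unit, where Pb is the price buyers pay.
Supply in terms of Pb becomes Qs = -24 + 1.5(Pb + 11) = -7.5 + 1.5Pb. Setting this equal to demand: 207 - 4Pb = -7.5 + 1.5Pb, so Pb = 39.
Sellers receive Ps = 39 + 11 = 50; Q' = 207 − 4·39 = 51.
The subsidy expands output by 51 − 39 = 12 past the efficient level; on those units the gap between marginal cost and willingness to pay runs from 0 up to 11.
DWL = ½ × 11 × 12 = 66.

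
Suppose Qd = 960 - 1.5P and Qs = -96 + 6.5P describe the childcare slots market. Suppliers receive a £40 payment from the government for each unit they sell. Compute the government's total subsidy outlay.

Pre-subsidy: 960 - 1.5P = -96 + 6.5P gives P* = 132, Q* = 762.
With the subsidy, sellers receive Ps = Pb + 40 for each unit, where Pb is the price buyers pay.
Supply in terms of Pb becomes Qs = -96 + 6.5(Pb + 40) = 164 + 6.5Pb. Setting this equal to demand: 960 - 1.5Pb = 164 + 6.5Pb, so Pb = 99.5.
Sellers receive Ps = 99.5 + 40 = 139.5; Q' = 960 − 1.5·99.5 = 810.75.
Government outlay = subsidy × quantity = 40 × 810.75 = 32430.

Government cost = £32430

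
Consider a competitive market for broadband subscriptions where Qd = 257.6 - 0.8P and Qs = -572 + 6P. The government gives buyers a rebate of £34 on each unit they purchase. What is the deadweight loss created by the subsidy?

Deadweight loss = £408

Pre-subsidy: 257.6 - 0.8P = -572 + 6P gives P* = 122, Q* = 160.
With the rebate, buyers effectively pay Pb = Ps − 34, where Ps is the price sellers receive.
Demand in terms of Ps becomes Qd = 257.6 − 0.8(Ps − 34) = 284.8 - 0.8Ps. Setting this equal to supply: 284.8 - 0.8Ps = -572 + 6Ps, so Ps = 126.
Buyers pay Pb = 126 − 34 = 92; Q' = -572 + 6·126 = 184.
The subsidy expands output by 184 − 160 = 24 past the efficient level; on those units the gap between marginal cost and willingness to pay runs from 0 up to 34.
DWL = ½ × 34 × 24 = 408.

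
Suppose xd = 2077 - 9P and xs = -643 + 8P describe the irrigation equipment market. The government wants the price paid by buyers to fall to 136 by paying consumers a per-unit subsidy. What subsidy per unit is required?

At a buyer price of 136, quantity demanded is 2077 − 9·136 = 853.
Sellers supply 853 only when they receive Ps with -643 + 8·Ps = 853, i.e. Ps = 187.
s = Ps − Pb = 187 − 136 = 51.

Required subsidy s = 51 per unit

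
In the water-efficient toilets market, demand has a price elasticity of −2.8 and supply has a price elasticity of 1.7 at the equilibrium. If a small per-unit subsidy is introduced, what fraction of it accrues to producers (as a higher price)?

For a small subsidy around the equilibrium, the benefit split depends on the relative slopes, which at a point are proportional to the elasticities.
Buyer share = εs/(εs + |εd|) = 1.7/(1.7 + 2.8) = 17/45; seller share = |εd|/(εs + |εd|) = 28/45.
So producers capture 28/45 of the subsidy.

Producer share = 28/45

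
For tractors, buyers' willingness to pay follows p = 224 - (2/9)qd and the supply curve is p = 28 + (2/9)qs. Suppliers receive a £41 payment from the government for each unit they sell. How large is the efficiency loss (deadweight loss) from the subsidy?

Deadweight loss = £1891.125

Pre-subsidy: 224 - (2/9)q = 28 + (2/9)q gives q* = 441 and p* = 126.
With the subsidy, sellers receive ps = pb + 41 for each unit, where pb is the price buyers pay.
On the curves, pb = 224 - (2/9)q and ps = 28 + (2/9)q; the wedge ps − pb = 41 gives 28 + (2/9)q − (224 - (2/9)q) = 41, so q' = 533.25.
Then pb = 224 − (2/9)·533.25 = 105.5 and ps = 28 + (2/9)·533.25 = 146.5.
The subsidy expands output by 533.25 − 441 = 92.25 past the efficient level; on those units the gap between marginal cost and willingness to pay runs from 0 up to 41.
DWL = ½ × 41 × 92.25 = 1891.125.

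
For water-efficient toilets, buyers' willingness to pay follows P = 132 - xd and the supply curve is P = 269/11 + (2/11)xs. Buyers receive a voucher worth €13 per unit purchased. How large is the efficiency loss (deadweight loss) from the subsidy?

Pre-subsidy: 132 - x = 269/11 + (2/11)x gives x* = 91 and P* = 41.
With the rebate, buyers effectively pay Pb = Ps − 13, where Ps is the price sellers receive.
On the curves, Pb = 132 - x and Ps = 269/11 + (2/11)x; the wedge Ps − Pb = 13 gives 269/11 + (2/11)x − (132 - x) = 13, so x' = 102.
Then Pb = 132 − 1·102 = 30 and Ps = 269/11 + (2/11)·102 = 43.
The subsidy expands output by 102 − 91 = 11 past the efficient level; on those units the gap between marginal cost and willingness to pay runs from 0 up to 13.
DWL = ½ × 13 × 11 = 71.5.

Deadweight loss = €71.5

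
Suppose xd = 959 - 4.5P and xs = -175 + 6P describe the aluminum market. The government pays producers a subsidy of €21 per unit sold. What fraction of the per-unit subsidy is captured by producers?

Producer share = 3/7

Pre-subsidy: 959 - 4.5P = -175 + 6P gives P* = 108, x* = 473.
With the subsidy, sellers receive Ps = Pb + 21 for each unit, where Pb is the price buyers pay.
Supply in terms of Pb becomes xs = -175 + 6(Pb + 21) = -49 + 6Pb. Setting this equal to demand: 959 - 4.5Pb = -49 + 6Pb, so Pb = 96.
Sellers receive Ps = 96 + 21 = 117; x' = 959 − 4.5·96 = 527.
Buyers' price falls by P* − Pb = 108 − 96 = 12; sellers' price rises by Ps − P* = 117 − 108 = 9.
So producers capture 9/21 = 3/7 of each unit of subsidy.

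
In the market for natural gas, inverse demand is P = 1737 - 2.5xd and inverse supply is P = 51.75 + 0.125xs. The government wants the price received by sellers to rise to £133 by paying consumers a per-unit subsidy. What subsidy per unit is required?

Required subsidy s = £21 per unit

At a seller price of 133, quantity supplied is -414 + 8·133 = 650.
Buyers absorb 650 only when they pay Pb = 1737 − 2.5·650 = 112.
s = Ps − Pb = 133 − 112 = 21.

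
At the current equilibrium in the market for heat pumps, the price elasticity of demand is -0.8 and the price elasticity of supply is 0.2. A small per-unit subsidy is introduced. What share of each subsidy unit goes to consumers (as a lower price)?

For a small subsidy around the equilibrium, the benefit split depends on the relative slopes, which at a point are proportional to the elasticities.
Buyer share = εs/(εs + |εd|) = 0.2/(0.2 + 0.8) = 0.2; seller share = |εd|/(εs + |εd|) = 0.8.

Consumer share = 0.2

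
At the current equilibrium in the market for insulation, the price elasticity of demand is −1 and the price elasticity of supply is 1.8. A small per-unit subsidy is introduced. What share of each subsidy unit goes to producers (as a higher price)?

For a small subsidy around the equilibrium, the benefit split depends on the relative slopes, which at a point are proportional to the elasticities.
Buyer share = εs/(εs + |εd|) = 1.8/(1.8 + 1) = 9/14; seller share = |εd|/(εs + |εd|) = 5/14.
So producers capture 5/14 of the subsidy.

Producer share = 5/14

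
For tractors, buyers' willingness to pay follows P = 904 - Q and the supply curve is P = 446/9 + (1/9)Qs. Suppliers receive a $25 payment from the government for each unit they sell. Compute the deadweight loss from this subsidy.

Pre-subsidy: 904 - Q = 446/9 + (1/9)Q gives Q* = 769 and P* = 135.
With the subsidy, sellers receive Ps = Pb + 25 for each unit, where Pb is the price buyers pay.
On the curves, Pb = 904 - Q and Ps = 446/9 + (1/9)Q; the wedge Ps − Pb = 25 gives 446/9 + (1/9)Q − (904 - Q) = 25, so Q' = 791.5.
Then Pb = 904 − 1·791.5 = 112.5 and Ps = 446/9 + (1/9)·791.5 = 137.5.
The subsidy expands output by 791.5 − 769 = 22.5 past the efficient level; on those units the gap between marginal cost and willingness to pay runs from 0 up to 25.
DWL = ½ × 25 × 22.5 = 281.25.

Deadweight loss = $281.25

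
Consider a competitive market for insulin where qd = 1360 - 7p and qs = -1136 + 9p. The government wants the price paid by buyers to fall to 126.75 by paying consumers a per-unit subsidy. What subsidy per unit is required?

At a buyer price of 126.75, quantity demanded is 1360 − 7·126.75 = 472.75.
Sellers supply 472.75 only when they receive ps with -1136 + 9·ps = 472.75, i.e. ps = 178.75.
s = ps − pb = 178.75 − 126.75 = 52.

Required subsidy s = 52 per unit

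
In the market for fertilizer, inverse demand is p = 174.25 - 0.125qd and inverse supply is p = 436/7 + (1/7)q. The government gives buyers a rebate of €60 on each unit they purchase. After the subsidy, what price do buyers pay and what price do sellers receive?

Buyers pay €94; sellers receive €154

Pre-subsidy: 174.25 - 0.125q = 436/7 + (1/7)q gives q* = 418 and p* = 122.
With the rebate, buyers effectively pay pb = ps − 60, where ps is the price sellers receive.
On the curves, pb = 174.25 - 0.125q and ps = 436/7 + (1/7)q; the wedge ps − pb = 60 gives 436/7 + (1/7)q − (174.25 - 0.125q) = 60, so q' = 642.
Then pb = 174.25 − 0.125·642 = 94 and ps = 436/7 + (1/7)·642 = 154.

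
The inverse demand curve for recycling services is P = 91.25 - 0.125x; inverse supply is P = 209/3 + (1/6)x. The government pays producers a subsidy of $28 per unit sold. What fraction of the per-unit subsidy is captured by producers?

Pre-subsidy: 91.25 - 0.125x = 209/3 + (1/6)x gives x* = 74 and P* = 82.
With the subsidy, sellers receive Ps = Pb + 28 for each unit, where Pb is the price buyers pay.
On the curves, Pb = 91.25 - 0.125x and Ps = 209/3 + (1/6)x; the wedge Ps − Pb = 28 gives 209/3 + (1/6)x − (91.25 - 0.125x) = 28, so x' = 170.
Then Pb = 91.25 − 0.125·170 = 70 and Ps = 209/3 + (1/6)·170 = 98.
Buyers' price falls by P* − Pb = 82 − 70 = 12; sellers' price rises by Ps − P* = 98 − 82 = 16.
So producers capture 16/28 = 4/7 of each unit of subsidy.

Producer share = 4/7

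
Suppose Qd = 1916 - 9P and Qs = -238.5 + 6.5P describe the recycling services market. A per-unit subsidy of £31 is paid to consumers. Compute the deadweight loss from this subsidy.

Deadweight loss = £1813.5

Pre-subsidy: 1916 - 9P = -238.5 + 6.5P gives P* = 139, Q* = 665.
With the rebate, buyers effectively pay Pb = Ps − 31, where Ps is the price sellers receive.
Demand in terms of Ps becomes Qd = 1916 − 9(Ps − 31) = 2195 - 9Ps. Setting this equal to supply: 2195 - 9Ps = -238.5 + 6.5Ps, so Ps = 157.
Buyers pay Pb = 157 − 31 = 126; Q' = -238.5 + 6.5·157 = 782.
The subsidy expands output by 782 − 665 = 117 past the efficient level; on those units the gap between marginal cost and willingness to pay runs from 0 up to 31.
DWL = ½ × 31 × 117 = 1813.5.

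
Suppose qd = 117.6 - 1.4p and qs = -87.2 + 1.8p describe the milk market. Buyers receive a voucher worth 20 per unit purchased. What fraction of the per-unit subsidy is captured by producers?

Pre-subsidy: 117.6 - 1.4p = -87.2 + 1.8p gives p* = 64, q* = 28.
With the rebate, buyers effectively pay pb = ps − 20, where ps is the price sellers receive.
Demand in terms of ps becomes qd = 117.6 − 1.4(ps − 20) = 145.6 - 1.4ps. Setting this equal to supply: 145.6 - 1.4ps = -87.2 + 1.8ps, so ps = 72.75.
Buyers pay pb = 72.75 − 20 = 52.75; q' = -87.2 + 1.8·72.75 = 43.75.
Buyers' price falls by p* − pb = 64 − 52.75 = 11.25; sellers' price rises by ps − p* = 72.75 − 64 = 8.75.
So producers capture 8.75/20 = 0.4375 of each unit of subsidy.

Producer share = 0.4375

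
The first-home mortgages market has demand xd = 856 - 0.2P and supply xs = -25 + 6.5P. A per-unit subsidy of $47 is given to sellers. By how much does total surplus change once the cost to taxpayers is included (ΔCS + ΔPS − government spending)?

Net change in total surplus = -28717/134

Pre-subsidy: 856 - 0.2P = -25 + 6.5P gives P* = 8810/67, x* = 55590/67.
With the subsidy, sellers receive Ps = Pb + 47 for each unit, where Pb is the price buyers pay.
Supply in terms of Pb becomes xs = -25 + 6.5(Pb + 47) = 280.5 + 6.5Pb. Setting this equal to demand: 856 - 0.2Pb = 280.5 + 6.5Pb, so Pb = 5755/67.
Sellers receive Ps = 5755/67 + 47 = 8904/67; x' = 856 − 0.2·(5755/67) = 56201/67.
ΔCS = ½(55590/67 + 56201/67)(8810/67 − 5755/67) = 341521505/8978; ΔPS = ½(55590/67 + 56201/67)(8904/67 − 8810/67) = 5254177/4489.
Government spending = 47 × 56201/67 = 2641447/67.
Net change = 341521505/8978 + 5254177/4489 − 2641447/67 = -28717/134. The loss equals the DWL triangle ½·47·611/67.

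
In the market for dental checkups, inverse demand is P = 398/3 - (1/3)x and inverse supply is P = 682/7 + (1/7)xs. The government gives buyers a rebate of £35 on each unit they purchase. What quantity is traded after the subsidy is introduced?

Pre-subsidy: 398/3 - (1/3)x = 682/7 + (1/7)x gives x* = 74 and P* = 108.
With the rebate, buyers effectively pay Pb = Ps − 35, where Ps is the price sellers receive.
On the curves, Pb = 398/3 - (1/3)x and Ps = 682/7 + (1/7)x; the wedge Ps − Pb = 35 gives 682/7 + (1/7)x − (398/3 - (1/3)x) = 35, so x' = 147.5.
Then Pb = 398/3 − (1/3)·147.5 = 83.5 and Ps = 682/7 + (1/7)·147.5 = 118.5.

x' = 147.5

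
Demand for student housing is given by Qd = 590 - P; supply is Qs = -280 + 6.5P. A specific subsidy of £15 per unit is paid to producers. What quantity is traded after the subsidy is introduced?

Q' = 487

Pre-subsidy: 590 - P = -280 + 6.5P gives P* = 116, Q* = 474.
With the subsidy, sellers receive Ps = Pb + 15 for each unit, where Pb is the price buyers pay.
Supply in terms of Pb becomes Qs = -280 + 6.5(Pb + 15) = -182.5 + 6.5Pb. Setting this equal to demand: 590 - Pb = -182.5 + 6.5Pb, so Pb = 103.
Sellers receive Ps = 103 + 15 = 118; Q' = 590 − 1·103 = 487.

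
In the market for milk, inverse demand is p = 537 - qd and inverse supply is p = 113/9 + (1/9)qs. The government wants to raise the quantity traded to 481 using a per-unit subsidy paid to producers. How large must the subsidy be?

Required subsidy s = 10 per unit

At q = 481, from the demand curve buyers pay pb = 537 − 1·481 = 56; from the supply curve sellers need ps = 113/9 + (1/9)·481 = 66.
The subsidy must fill the gap: s = ps − pb = 66 − 56 = 10.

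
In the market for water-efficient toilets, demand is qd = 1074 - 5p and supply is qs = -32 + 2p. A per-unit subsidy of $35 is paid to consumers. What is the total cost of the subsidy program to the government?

Government cost = $11690

Pre-subsidy: 1074 - 5p = -32 + 2p gives p* = 158, q* = 284.
With the rebate, buyers effectively pay pb = ps − 35, where ps is the price sellers receive.
Demand in terms of ps becomes qd = 1074 − 5(ps − 35) = 1249 - 5ps. Setting this equal to supply: 1249 - 5ps = -32 + 2ps, so ps = 183.
Buyers pay pb = 183 − 35 = 148; q' = -32 + 2·183 = 334.
Government outlay = subsidy × quantity = 35 × 334 = 11690.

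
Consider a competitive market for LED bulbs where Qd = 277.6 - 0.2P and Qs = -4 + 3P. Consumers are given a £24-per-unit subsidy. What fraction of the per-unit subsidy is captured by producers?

Pre-subsidy: 277.6 - 0.2P = -4 + 3P gives P* = 88, Q* = 260.
With the rebate, buyers effectively pay Pb = Ps − 24, where Ps is the price sellers receive.
Demand in terms of Ps becomes Qd = 277.6 − 0.2(Ps − 24) = 282.4 - 0.2Ps. Setting this equal to supply: 282.4 - 0.2Ps = -4 + 3Ps, so Ps = 89.5.
Buyers pay Pb = 89.5 − 24 = 65.5; Q' = -4 + 3·89.5 = 264.5.
Buyers' price falls by P* − Pb = 88 − 65.5 = 22.5; sellers' price rises by Ps − P* = 89.5 − 88 = 1.5.
So producers capture 1.5/24 = 0.0625 of each unit of subsidy.

Producer share = 0.0625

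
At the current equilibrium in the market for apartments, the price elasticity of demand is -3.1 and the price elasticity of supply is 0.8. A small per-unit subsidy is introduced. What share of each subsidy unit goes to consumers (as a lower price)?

Consumer share = 8/39

For a small subsidy around the equilibrium, the benefit split depends on the relative slopes, which at a point are proportional to the elasticities.
Buyer share = εs/(εs + |εd|) = 0.8/(0.8 + 3.1) = 8/39; seller share = |εd|/(εs + |εd|) = 31/39.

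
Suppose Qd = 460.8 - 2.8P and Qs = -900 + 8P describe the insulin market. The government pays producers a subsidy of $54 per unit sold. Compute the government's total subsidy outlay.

Pre-subsidy: 460.8 - 2.8P = -900 + 8P gives P* = 126, Q* = 108.
With the subsidy, sellers receive Ps = Pb + 54 for each unit, where Pb is the price buyers pay.
Supply in terms of Pb becomes Qs = -900 + 8(Pb + 54) = -468 + 8Pb. Setting this equal to demand: 460.8 - 2.8Pb = -468 + 8Pb, so Pb = 86.
Sellers receive Ps = 86 + 54 = 140; Q' = 460.8 − 2.8·86 = 220.
Government outlay = subsidy × quantity = 54 × 220 = 11880.

Government cost = $11880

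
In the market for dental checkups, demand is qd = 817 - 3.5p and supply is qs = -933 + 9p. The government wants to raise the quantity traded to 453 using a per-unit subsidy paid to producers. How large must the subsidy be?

Required subsidy s = 50 per unit

At q = 453, invert demand for the buyer price: pb = (817 − 453)/3.5 = 104; invert supply for the seller price: ps = (453 − (-933))/9 = 154.
The subsidy must fill the gap: s = ps − pb = 154 − 104 = 50.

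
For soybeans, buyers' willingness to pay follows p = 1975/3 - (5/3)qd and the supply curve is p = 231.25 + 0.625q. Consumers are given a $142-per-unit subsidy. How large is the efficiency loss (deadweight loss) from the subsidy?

Pre-subsidy: 1975/3 - (5/3)q = 231.25 + 0.625q gives q* = 2050/11 and p* = 3825/11.
With the rebate, buyers effectively pay pb = ps − 142, where ps is the price sellers receive.
On the curves, pb = 1975/3 - (5/3)q and ps = 231.25 + 0.625q; the wedge ps − pb = 142 gives 231.25 + 0.625q − (1975/3 - (5/3)q) = 142, so q' = 13658/55.
Then pb = 1975/3 − (5/3)·(13658/55) = 2689/11 and ps = 231.25 + 0.625·(13658/55) = 4251/11.
The subsidy expands output by 13658/55 − 2050/11 = 3408/55 past the efficient level; on those units the gap between marginal cost and willingness to pay runs from 0 up to 142.
DWL = ½ × 142 × 3408/55 = 241968/55.

Deadweight loss = 241968/55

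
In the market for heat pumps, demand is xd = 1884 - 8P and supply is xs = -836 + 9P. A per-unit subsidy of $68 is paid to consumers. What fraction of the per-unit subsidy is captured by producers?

Pre-subsidy: 1884 - 8P = -836 + 9P gives P* = 160, x* = 604.
With the rebate, buyers effectively pay Pb = Ps − 68, where Ps is the price sellers receive.
Demand in terms of Ps becomes xd = 1884 − 8(Ps − 68) = 2428 - 8Ps. Setting this equal to supply: 2428 - 8Ps = -836 + 9Ps, so Ps = 192.
Buyers pay Pb = 192 − 68 = 124; x' = -836 + 9·192 = 892.
Buyers' price falls by P* − Pb = 160 − 124 = 36; sellers' price rises by Ps − P* = 192 − 160 = 32.
So producers capture 32/68 = 8/17 of each unit of subsidy.

Producer share = 8/17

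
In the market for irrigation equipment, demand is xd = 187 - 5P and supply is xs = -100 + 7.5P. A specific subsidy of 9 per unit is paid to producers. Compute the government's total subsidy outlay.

Government cost = 892.8

Pre-subsidy: 187 - 5P = -100 + 7.5P gives P* = 22.96, x* = 72.2.
With the subsidy, sellers receive Ps = Pb + 9 for each unit, where Pb is the price buyers pay.
Supply in terms of Pb becomes xs = -100 + 7.5(Pb + 9) = -32.5 + 7.5Pb. Setting this equal to demand: 187 - 5Pb = -32.5 + 7.5Pb, so Pb = 17.56.
Sellers receive Ps = 17.56 + 9 = 26.56; x' = 187 − 5·17.56 = 99.2.
Government outlay = subsidy × quantity = 9 × 99.2 = 892.8.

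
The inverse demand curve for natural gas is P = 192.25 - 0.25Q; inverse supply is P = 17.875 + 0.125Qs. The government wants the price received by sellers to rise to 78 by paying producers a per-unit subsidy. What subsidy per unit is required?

Required subsidy s = 6 per unit

At a seller price of 78, quantity supplied is -143 + 8·78 = 481.
Buyers absorb 481 only when they pay Pb = 192.25 − 0.25·481 = 72.
s = Ps − Pb = 78 − 72 = 6.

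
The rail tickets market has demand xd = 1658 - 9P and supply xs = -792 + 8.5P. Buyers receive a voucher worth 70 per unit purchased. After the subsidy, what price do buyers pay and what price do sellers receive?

Pre-subsidy: 1658 - 9P = -792 + 8.5P gives P* = 140, x* = 398.
With the rebate, buyers effectively pay Pb = Ps − 70, where Ps is the price sellers receive.
Demand in terms of Ps becomes xd = 1658 − 9(Ps − 70) = 2288 - 9Ps. Setting this equal to supply: 2288 - 9Ps = -792 + 8.5Ps, so Ps = 176.
Buyers pay Pb = 176 − 70 = 106; x' = -792 + 8.5·176 = 704.

Buyers pay 106; sellers receive 176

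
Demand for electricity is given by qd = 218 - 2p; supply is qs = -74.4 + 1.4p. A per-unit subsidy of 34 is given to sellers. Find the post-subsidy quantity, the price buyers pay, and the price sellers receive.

q' = 74; buyers pay 72; sellers receive 106

Pre-subsidy: 218 - 2p = -74.4 + 1.4p gives p* = 86, q* = 46.
With the subsidy, sellers receive ps = pb + 34 for each unit, where pb is the price buyers pay.
Supply in terms of pb becomes qs = -74.4 + 1.4(pb + 34) = -26.8 + 1.4pb. Setting this equal to demand: 218 - 2pb = -26.8 + 1.4pb, so pb = 72.
Sellers receive ps = 72 + 34 = 106; q' = 218 − 2·72 = 74.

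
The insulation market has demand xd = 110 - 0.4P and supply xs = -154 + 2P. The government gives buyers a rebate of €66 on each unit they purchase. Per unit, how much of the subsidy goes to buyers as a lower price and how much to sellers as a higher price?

Buyers gain €55 per unit; sellers gain €11 per unit

Pre-subsidy: 110 - 0.4P = -154 + 2P gives P* = 110, x* = 66.
With the rebate, buyers effectively pay Pb = Ps − 66, where Ps is the price sellers receive.
Demand in terms of Ps becomes xd = 110 − 0.4(Ps − 66) = 136.4 - 0.4Ps. Setting this equal to supply: 136.4 - 0.4Ps = -154 + 2Ps, so Ps = 121.
Buyers pay Pb = 121 − 66 = 55; x' = -154 + 2·121 = 88.
Buyers' price falls by P* − Pb = 110 − 55 = 55; sellers' price rises by Ps − P* = 121 − 110 = 11.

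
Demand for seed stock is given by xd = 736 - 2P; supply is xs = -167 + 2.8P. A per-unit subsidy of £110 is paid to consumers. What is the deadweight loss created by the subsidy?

Deadweight loss = 21175/3

Pre-subsidy: 736 - 2P = -167 + 2.8P gives P* = 188.125, x* = 359.75.
With the rebate, buyers effectively pay Pb = Ps − 110, where Ps is the price sellers receive.
Demand in terms of Ps becomes xd = 736 − 2(Ps − 110) = 956 - 2Ps. Setting this equal to supply: 956 - 2Ps = -167 + 2.8Ps, so Ps = 5615/24.
Buyers pay Pb = 5615/24 − 110 = 2975/24; x' = -167 + 2.8·(5615/24) = 5857/12.
The subsidy expands output by 5857/12 − 359.75 = 385/3 past the efficient level; on those units the gap between marginal cost and willingness to pay runs from 0 up to 110.
DWL = ½ × 110 × 385/3 = 21175/3.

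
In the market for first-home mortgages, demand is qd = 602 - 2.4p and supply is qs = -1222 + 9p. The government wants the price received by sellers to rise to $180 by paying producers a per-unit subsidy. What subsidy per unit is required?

At a seller price of 180, quantity supplied is -1222 + 9·180 = 398.
Buyers absorb 398 only when they pay pb with 602 − 2.4·pb = 398, i.e. pb = 85.
s = ps − pb = 180 − 85 = 95.

Required subsidy s = $95 per unit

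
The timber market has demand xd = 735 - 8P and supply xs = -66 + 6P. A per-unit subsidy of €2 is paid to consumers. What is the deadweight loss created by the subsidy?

Pre-subsidy: 735 - 8P = -66 + 6P gives P* = 801/14, x* = 1941/7.
With the rebate, buyers effectively pay Pb = Ps − 2, where Ps is the price sellers receive.
Demand in terms of Ps becomes xd = 735 − 8(Ps − 2) = 751 - 8Ps. Setting this equal to supply: 751 - 8Ps = -66 + 6Ps, so Ps = 817/14.
Buyers pay Pb = 817/14 − 2 = 789/14; x' = -66 + 6·(817/14) = 1989/7.
The subsidy expands output by 1989/7 − 1941/7 = 48/7 past the efficient level; on those units the gap between marginal cost and willingness to pay runs from 0 up to 2.
DWL = ½ × 2 × 48/7 = 48/7.

Deadweight loss = 48/7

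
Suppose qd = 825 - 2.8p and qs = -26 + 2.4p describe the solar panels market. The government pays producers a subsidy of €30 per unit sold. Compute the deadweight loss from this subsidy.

Deadweight loss = 7560/13

Pre-subsidy: 825 - 2.8p = -26 + 2.4p gives p* = 4255/26, q* = 4768/13.
With the subsidy, sellers receive ps = pb + 30 for each unit, where pb is the price buyers pay.
Supply in terms of pb becomes qs = -26 + 2.4(pb + 30) = 46 + 2.4pb. Setting this equal to demand: 825 - 2.8pb = 46 + 2.4pb, so pb = 3895/26.
Sellers receive ps = 3895/26 + 30 = 4675/26; q' = 825 − 2.8·(3895/26) = 5272/13.
The subsidy expands output by 5272/13 − 4768/13 = 504/13 past the efficient level; on those units the gap between marginal cost and willingness to pay runs from 0 up to 30.
DWL = ½ × 30 × 504/13 = 7560/13.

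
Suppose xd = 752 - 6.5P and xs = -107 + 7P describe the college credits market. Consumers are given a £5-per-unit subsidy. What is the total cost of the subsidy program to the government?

Government cost = 47960/27

Pre-subsidy: 752 - 6.5P = -107 + 7P gives P* = 1718/27, x* = 9137/27.
With the rebate, buyers effectively pay Pb = Ps − 5, where Ps is the price sellers receive.
Demand in terms of Ps becomes xd = 752 − 6.5(Ps − 5) = 784.5 - 6.5Ps. Setting this equal to supply: 784.5 - 6.5Ps = -107 + 7Ps, so Ps = 1783/27.
Buyers pay Pb = 1783/27 − 5 = 1648/27; x' = -107 + 7·(1783/27) = 9592/27.
Government outlay = subsidy × quantity = 5 × 9592/27 = 47960/27.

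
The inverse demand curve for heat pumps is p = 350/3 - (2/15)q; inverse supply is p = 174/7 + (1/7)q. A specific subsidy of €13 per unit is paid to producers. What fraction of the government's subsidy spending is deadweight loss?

Pre-subsidy: 350/3 - (2/15)q = 174/7 + (1/7)q gives q* = 9640/29 and p* = 2098/29.
With the subsidy, sellers receive ps = pb + 13 for each unit, where pb is the price buyers pay.
On the curves, pb = 350/3 - (2/15)q and ps = 174/7 + (1/7)q; the wedge ps − pb = 13 gives 174/7 + (1/7)q − (350/3 - (2/15)q) = 13, so q' = 11005/29.
Then pb = 350/3 − (2/15)·(11005/29) = 1916/29 and ps = 174/7 + (1/7)·(11005/29) = 2293/29.
ΔCS = ½(9640/29 + 11005/29)(2098/29 − 1916/29) = 1878695/841; ΔPS = ½(9640/29 + 11005/29)(2293/29 − 2098/29) = 4025775/1682.
Government spending = 13 × 11005/29 = 143065/29.
DWL = ½ × 13 × (11005/29 − 9640/29) = 17745/58; fraction = (17745/58) / (143065/29) = 273/4402.

DWL / government spending = 273/4402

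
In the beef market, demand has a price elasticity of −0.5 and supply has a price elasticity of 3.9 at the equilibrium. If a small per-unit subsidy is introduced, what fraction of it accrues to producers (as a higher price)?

Producer share = 5/44

For a small subsidy around the equilibrium, the benefit split depends on the relative slopes, which at a point are proportional to the elasticities.
Buyer share = εs/(εs + |εd|) = 3.9/(3.9 + 0.5) = 39/44; seller share = |εd|/(εs + |εd|) = 5/44.
So producers capture 5/44 of the subsidy.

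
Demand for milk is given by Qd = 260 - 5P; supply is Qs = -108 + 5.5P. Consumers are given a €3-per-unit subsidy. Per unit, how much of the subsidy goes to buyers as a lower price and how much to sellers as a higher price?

Pre-subsidy: 260 - 5P = -108 + 5.5P gives P* = 736/21, Q* = 1780/21.
With the rebate, buyers effectively pay Pb = Ps − 3, where Ps is the price sellers receive.
Demand in terms of Ps becomes Qd = 260 − 5(Ps − 3) = 275 - 5Ps. Setting this equal to supply: 275 - 5Ps = -108 + 5.5Ps, so Ps = 766/21.
Buyers pay Pb = 766/21 − 3 = 703/21; Q' = -108 + 5.5·(766/21) = 1945/21.
Buyers' price falls by P* − Pb = 736/21 − 703/21 = 11/7; sellers' price rises by Ps − P* = 766/21 − 736/21 = 10/7.

Buyers gain 11/7 per unit; sellers gain 10/7 per unit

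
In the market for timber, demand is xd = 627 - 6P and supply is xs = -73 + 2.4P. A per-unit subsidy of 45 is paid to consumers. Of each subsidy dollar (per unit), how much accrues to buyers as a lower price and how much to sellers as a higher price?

Buyers gain 90/7 per unit; sellers gain 225/7 per unit

Pre-subsidy: 627 - 6P = -73 + 2.4P gives P* = 250/3, x* = 127.
With the rebate, buyers effectively pay Pb = Ps − 45, where Ps is the price sellers receive.
Demand in terms of Ps becomes xd = 627 − 6(Ps − 45) = 897 - 6Ps. Setting this equal to supply: 897 - 6Ps = -73 + 2.4Ps, so Ps = 2425/21.
Buyers pay Pb = 2425/21 − 45 = 1480/21; x' = -73 + 2.4·(2425/21) = 1429/7.
Buyers' price falls by P* − Pb = 250/3 − 1480/21 = 90/7; sellers' price rises by Ps − P* = 2425/21 − 250/3 = 225/7.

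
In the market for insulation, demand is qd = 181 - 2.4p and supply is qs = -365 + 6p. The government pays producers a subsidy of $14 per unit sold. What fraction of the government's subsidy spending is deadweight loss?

DWL / government spending = 12/49

Pre-subsidy: 181 - 2.4p = -365 + 6p gives p* = 65, q* = 25.
With the subsidy, sellers receive ps = pb + 14 for each unit, where pb is the price buyers pay.
Supply in terms of pb becomes qs = -365 + 6(pb + 14) = -281 + 6pb. Setting this equal to demand: 181 - 2.4pb = -281 + 6pb, so pb = 55.
Sellers receive ps = 55 + 14 = 69; q' = 181 − 2.4·55 = 49.
ΔCS = ½(25 + 49)(65 − 55) = 370; ΔPS = ½(25 + 49)(69 − 65) = 148.
Government spending = 14 × 49 = 686.
DWL = ½ × 14 × (49 − 25) = 168; fraction = 168 / 686 = 12/49.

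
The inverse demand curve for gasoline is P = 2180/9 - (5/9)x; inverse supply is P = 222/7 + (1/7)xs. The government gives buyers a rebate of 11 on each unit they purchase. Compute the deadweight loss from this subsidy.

Deadweight loss = 86.625

Pre-subsidy: 2180/9 - (5/9)x = 222/7 + (1/7)x gives x* = 6631/22 and P* = 1645/22.
With the rebate, buyers effectively pay Pb = Ps − 11, where Ps is the price sellers receive.
On the curves, Pb = 2180/9 - (5/9)x and Ps = 222/7 + (1/7)x; the wedge Ps − Pb = 11 gives 222/7 + (1/7)x − (2180/9 - (5/9)x) = 11, so x' = 13955/44.
Then Pb = 2180/9 − (5/9)·(13955/44) = 2905/44 and Ps = 222/7 + (1/7)·(13955/44) = 3389/44.
The subsidy expands output by 13955/44 − 6631/22 = 15.75 past the efficient level; on those units the gap between marginal cost and willingness to pay runs from 0 up to 11.
DWL = ½ × 11 × 15.75 = 86.625.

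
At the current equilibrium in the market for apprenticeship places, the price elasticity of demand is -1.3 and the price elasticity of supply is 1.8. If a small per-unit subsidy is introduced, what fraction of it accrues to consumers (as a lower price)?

Consumer share = 18/31

For a small subsidy around the equilibrium, the benefit split depends on the relative slopes, which at a point are proportional to the elasticities.
Buyer share = εs/(εs + |εd|) = 1.8/(1.8 + 1.3) = 18/31; seller share = |εd|/(εs + |εd|) = 13/31.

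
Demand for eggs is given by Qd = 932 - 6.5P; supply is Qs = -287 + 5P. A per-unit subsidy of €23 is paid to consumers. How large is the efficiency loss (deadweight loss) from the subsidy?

Pre-subsidy: 932 - 6.5P = -287 + 5P gives P* = 106, Q* = 243.
With the rebate, buyers effectively pay Pb = Ps − 23, where Ps is the price sellers receive.
Demand in terms of Ps becomes Qd = 932 − 6.5(Ps − 23) = 1081.5 - 6.5Ps. Setting this equal to supply: 1081.5 - 6.5Ps = -287 + 5Ps, so Ps = 119.
Buyers pay Pb = 119 − 23 = 96; Q' = -287 + 5·119 = 308.
The subsidy expands output by 308 − 243 = 65 past the efficient level; on those units the gap between marginal cost and willingness to pay runs from 0 up to 23.
DWL = ½ × 23 × 65 = 747.5.

Deadweight loss = €747.5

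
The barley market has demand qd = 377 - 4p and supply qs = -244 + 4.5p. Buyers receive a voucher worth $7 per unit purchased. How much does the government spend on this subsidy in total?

Government cost = 11851/17

Pre-subsidy: 377 - 4p = -244 + 4.5p gives p* = 1242/17, q* = 1441/17.
With the rebate, buyers effectively pay pb = ps − 7, where ps is the price sellers receive.
Demand in terms of ps becomes qd = 377 − 4(ps − 7) = 405 - 4ps. Setting this equal to supply: 405 - 4ps = -244 + 4.5ps, so ps = 1298/17.
Buyers pay pb = 1298/17 − 7 = 1179/17; q' = -244 + 4.5·(1298/17) = 1693/17.
Government outlay = subsidy × quantity = 7 × 1693/17 = 11851/17.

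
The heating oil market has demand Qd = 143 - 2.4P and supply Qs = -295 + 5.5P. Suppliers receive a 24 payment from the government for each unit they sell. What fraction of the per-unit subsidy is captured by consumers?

Pre-subsidy: 143 - 2.4P = -295 + 5.5P gives P* = 4380/79, Q* = 785/79.
With the subsidy, sellers receive Ps = Pb + 24 for each unit, where Pb is the price buyers pay.
Supply in terms of Pb becomes Qs = -295 + 5.5(Pb + 24) = -163 + 5.5Pb. Setting this equal to demand: 143 - 2.4Pb = -163 + 5.5Pb, so Pb = 3060/79.
Sellers receive Ps = 3060/79 + 24 = 4956/79; Q' = 143 − 2.4·(3060/79) = 3953/79.
Buyers' price falls by P* − Pb = 4380/79 − 3060/79 = 1320/79; sellers' price rises by Ps − P* = 4956/79 − 4380/79 = 576/79.
So consumers capture (1320/79)/24 = 55/79 of each unit of subsidy.

Consumer share = 55/79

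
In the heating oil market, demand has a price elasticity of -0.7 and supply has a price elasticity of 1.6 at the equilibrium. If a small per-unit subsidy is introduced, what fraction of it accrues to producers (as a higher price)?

Producer share = 7/23

For a small subsidy around the equilibrium, the benefit split depends on the relative slopes, which at a point are proportional to the elasticities.
Buyer share = εs/(εs + |εd|) = 1.6/(1.6 + 0.7) = 16/23; seller share = |εd|/(εs + |εd|) = 7/23.
So producers capture 7/23 of the subsidy.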